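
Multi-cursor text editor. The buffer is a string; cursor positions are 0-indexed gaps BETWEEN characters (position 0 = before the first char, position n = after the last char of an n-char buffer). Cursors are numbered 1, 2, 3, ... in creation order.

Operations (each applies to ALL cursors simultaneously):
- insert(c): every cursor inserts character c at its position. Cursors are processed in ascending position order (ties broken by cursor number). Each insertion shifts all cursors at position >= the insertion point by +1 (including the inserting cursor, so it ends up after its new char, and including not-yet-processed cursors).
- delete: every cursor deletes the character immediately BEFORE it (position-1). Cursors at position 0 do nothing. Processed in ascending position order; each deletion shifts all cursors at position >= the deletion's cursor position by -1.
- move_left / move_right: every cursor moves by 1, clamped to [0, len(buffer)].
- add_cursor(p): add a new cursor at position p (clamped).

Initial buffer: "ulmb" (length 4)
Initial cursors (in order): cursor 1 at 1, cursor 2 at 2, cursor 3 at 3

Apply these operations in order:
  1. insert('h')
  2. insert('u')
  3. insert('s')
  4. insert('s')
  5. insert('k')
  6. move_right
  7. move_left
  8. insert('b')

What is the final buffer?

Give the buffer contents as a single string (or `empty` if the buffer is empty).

Answer: uhusskblhusskbmhusskbb

Derivation:
After op 1 (insert('h')): buffer="uhlhmhb" (len 7), cursors c1@2 c2@4 c3@6, authorship .1.2.3.
After op 2 (insert('u')): buffer="uhulhumhub" (len 10), cursors c1@3 c2@6 c3@9, authorship .11.22.33.
After op 3 (insert('s')): buffer="uhuslhusmhusb" (len 13), cursors c1@4 c2@8 c3@12, authorship .111.222.333.
After op 4 (insert('s')): buffer="uhusslhussmhussb" (len 16), cursors c1@5 c2@10 c3@15, authorship .1111.2222.3333.
After op 5 (insert('k')): buffer="uhussklhusskmhusskb" (len 19), cursors c1@6 c2@12 c3@18, authorship .11111.22222.33333.
After op 6 (move_right): buffer="uhussklhusskmhusskb" (len 19), cursors c1@7 c2@13 c3@19, authorship .11111.22222.33333.
After op 7 (move_left): buffer="uhussklhusskmhusskb" (len 19), cursors c1@6 c2@12 c3@18, authorship .11111.22222.33333.
After op 8 (insert('b')): buffer="uhusskblhusskbmhusskbb" (len 22), cursors c1@7 c2@14 c3@21, authorship .111111.222222.333333.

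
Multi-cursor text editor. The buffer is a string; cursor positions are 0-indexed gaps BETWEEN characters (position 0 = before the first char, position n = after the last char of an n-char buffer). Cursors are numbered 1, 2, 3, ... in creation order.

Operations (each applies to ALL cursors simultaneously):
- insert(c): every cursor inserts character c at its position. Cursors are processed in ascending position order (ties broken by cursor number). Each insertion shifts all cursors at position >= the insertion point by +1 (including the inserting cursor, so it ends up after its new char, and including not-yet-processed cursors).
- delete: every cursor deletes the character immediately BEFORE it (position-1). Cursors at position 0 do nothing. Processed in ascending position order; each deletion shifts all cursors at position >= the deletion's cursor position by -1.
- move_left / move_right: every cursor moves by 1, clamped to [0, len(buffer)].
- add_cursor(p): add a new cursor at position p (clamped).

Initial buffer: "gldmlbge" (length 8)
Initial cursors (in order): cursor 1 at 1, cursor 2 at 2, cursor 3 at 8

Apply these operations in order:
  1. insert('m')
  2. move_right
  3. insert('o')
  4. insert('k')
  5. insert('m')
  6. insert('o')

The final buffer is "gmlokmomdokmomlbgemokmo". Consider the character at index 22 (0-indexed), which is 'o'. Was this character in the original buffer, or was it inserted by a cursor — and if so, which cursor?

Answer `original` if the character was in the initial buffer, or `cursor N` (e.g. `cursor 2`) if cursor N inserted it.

After op 1 (insert('m')): buffer="gmlmdmlbgem" (len 11), cursors c1@2 c2@4 c3@11, authorship .1.2......3
After op 2 (move_right): buffer="gmlmdmlbgem" (len 11), cursors c1@3 c2@5 c3@11, authorship .1.2......3
After op 3 (insert('o')): buffer="gmlomdomlbgemo" (len 14), cursors c1@4 c2@7 c3@14, authorship .1.12.2.....33
After op 4 (insert('k')): buffer="gmlokmdokmlbgemok" (len 17), cursors c1@5 c2@9 c3@17, authorship .1.112.22.....333
After op 5 (insert('m')): buffer="gmlokmmdokmmlbgemokm" (len 20), cursors c1@6 c2@11 c3@20, authorship .1.1112.222.....3333
After op 6 (insert('o')): buffer="gmlokmomdokmomlbgemokmo" (len 23), cursors c1@7 c2@13 c3@23, authorship .1.11112.2222.....33333
Authorship (.=original, N=cursor N): . 1 . 1 1 1 1 2 . 2 2 2 2 . . . . . 3 3 3 3 3
Index 22: author = 3

Answer: cursor 3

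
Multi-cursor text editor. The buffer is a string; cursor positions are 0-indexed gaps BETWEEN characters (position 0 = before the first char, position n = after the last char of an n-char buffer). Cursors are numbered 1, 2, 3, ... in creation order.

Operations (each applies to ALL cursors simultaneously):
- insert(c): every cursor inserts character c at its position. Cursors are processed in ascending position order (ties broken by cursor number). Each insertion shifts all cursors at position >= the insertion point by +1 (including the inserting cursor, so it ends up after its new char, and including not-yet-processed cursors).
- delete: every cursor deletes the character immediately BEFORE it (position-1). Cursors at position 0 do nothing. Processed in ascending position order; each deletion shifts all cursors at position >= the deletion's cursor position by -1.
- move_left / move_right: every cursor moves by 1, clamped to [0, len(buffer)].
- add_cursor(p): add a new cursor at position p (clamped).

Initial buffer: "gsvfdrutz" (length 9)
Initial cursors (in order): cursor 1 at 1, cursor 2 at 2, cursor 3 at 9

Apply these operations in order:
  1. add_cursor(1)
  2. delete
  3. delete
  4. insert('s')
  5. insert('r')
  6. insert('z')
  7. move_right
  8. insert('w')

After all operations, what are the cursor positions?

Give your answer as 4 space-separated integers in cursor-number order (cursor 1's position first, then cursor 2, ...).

Answer: 13 13 21 13

Derivation:
After op 1 (add_cursor(1)): buffer="gsvfdrutz" (len 9), cursors c1@1 c4@1 c2@2 c3@9, authorship .........
After op 2 (delete): buffer="vfdrut" (len 6), cursors c1@0 c2@0 c4@0 c3@6, authorship ......
After op 3 (delete): buffer="vfdru" (len 5), cursors c1@0 c2@0 c4@0 c3@5, authorship .....
After op 4 (insert('s')): buffer="sssvfdrus" (len 9), cursors c1@3 c2@3 c4@3 c3@9, authorship 124.....3
After op 5 (insert('r')): buffer="sssrrrvfdrusr" (len 13), cursors c1@6 c2@6 c4@6 c3@13, authorship 124124.....33
After op 6 (insert('z')): buffer="sssrrrzzzvfdrusrz" (len 17), cursors c1@9 c2@9 c4@9 c3@17, authorship 124124124.....333
After op 7 (move_right): buffer="sssrrrzzzvfdrusrz" (len 17), cursors c1@10 c2@10 c4@10 c3@17, authorship 124124124.....333
After op 8 (insert('w')): buffer="sssrrrzzzvwwwfdrusrzw" (len 21), cursors c1@13 c2@13 c4@13 c3@21, authorship 124124124.124....3333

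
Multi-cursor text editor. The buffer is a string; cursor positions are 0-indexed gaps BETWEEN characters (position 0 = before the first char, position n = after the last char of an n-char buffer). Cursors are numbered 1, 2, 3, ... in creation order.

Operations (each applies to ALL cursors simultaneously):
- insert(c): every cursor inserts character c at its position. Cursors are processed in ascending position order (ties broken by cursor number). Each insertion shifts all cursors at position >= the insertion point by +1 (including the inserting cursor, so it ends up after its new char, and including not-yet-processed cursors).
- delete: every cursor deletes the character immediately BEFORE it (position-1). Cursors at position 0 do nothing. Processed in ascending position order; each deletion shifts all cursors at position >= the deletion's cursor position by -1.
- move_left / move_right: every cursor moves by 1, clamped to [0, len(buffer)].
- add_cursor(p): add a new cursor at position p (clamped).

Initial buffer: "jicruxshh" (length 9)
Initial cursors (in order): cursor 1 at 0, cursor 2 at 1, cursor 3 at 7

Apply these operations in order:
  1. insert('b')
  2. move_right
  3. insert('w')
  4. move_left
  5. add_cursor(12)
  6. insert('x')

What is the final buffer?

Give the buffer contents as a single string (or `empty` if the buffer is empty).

After op 1 (insert('b')): buffer="bjbicruxsbhh" (len 12), cursors c1@1 c2@3 c3@10, authorship 1.2......3..
After op 2 (move_right): buffer="bjbicruxsbhh" (len 12), cursors c1@2 c2@4 c3@11, authorship 1.2......3..
After op 3 (insert('w')): buffer="bjwbiwcruxsbhwh" (len 15), cursors c1@3 c2@6 c3@14, authorship 1.12.2.....3.3.
After op 4 (move_left): buffer="bjwbiwcruxsbhwh" (len 15), cursors c1@2 c2@5 c3@13, authorship 1.12.2.....3.3.
After op 5 (add_cursor(12)): buffer="bjwbiwcruxsbhwh" (len 15), cursors c1@2 c2@5 c4@12 c3@13, authorship 1.12.2.....3.3.
After op 6 (insert('x')): buffer="bjxwbixwcruxsbxhxwh" (len 19), cursors c1@3 c2@7 c4@15 c3@17, authorship 1.112.22.....34.33.

Answer: bjxwbixwcruxsbxhxwh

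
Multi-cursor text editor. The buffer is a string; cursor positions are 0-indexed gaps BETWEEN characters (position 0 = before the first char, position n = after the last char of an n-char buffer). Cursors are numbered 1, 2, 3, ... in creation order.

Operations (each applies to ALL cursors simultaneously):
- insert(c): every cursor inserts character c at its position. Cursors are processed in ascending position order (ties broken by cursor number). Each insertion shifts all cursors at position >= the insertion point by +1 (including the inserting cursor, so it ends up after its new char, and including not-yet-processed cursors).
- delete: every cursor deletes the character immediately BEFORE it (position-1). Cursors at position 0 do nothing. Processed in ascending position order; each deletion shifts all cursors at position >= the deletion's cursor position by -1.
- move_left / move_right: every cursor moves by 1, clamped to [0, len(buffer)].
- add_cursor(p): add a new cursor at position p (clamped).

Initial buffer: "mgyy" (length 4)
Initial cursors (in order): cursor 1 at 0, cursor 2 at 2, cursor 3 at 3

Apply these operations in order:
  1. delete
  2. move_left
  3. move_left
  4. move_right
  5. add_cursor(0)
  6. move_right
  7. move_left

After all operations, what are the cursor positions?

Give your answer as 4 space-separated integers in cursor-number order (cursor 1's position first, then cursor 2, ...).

Answer: 1 1 1 0

Derivation:
After op 1 (delete): buffer="my" (len 2), cursors c1@0 c2@1 c3@1, authorship ..
After op 2 (move_left): buffer="my" (len 2), cursors c1@0 c2@0 c3@0, authorship ..
After op 3 (move_left): buffer="my" (len 2), cursors c1@0 c2@0 c3@0, authorship ..
After op 4 (move_right): buffer="my" (len 2), cursors c1@1 c2@1 c3@1, authorship ..
After op 5 (add_cursor(0)): buffer="my" (len 2), cursors c4@0 c1@1 c2@1 c3@1, authorship ..
After op 6 (move_right): buffer="my" (len 2), cursors c4@1 c1@2 c2@2 c3@2, authorship ..
After op 7 (move_left): buffer="my" (len 2), cursors c4@0 c1@1 c2@1 c3@1, authorship ..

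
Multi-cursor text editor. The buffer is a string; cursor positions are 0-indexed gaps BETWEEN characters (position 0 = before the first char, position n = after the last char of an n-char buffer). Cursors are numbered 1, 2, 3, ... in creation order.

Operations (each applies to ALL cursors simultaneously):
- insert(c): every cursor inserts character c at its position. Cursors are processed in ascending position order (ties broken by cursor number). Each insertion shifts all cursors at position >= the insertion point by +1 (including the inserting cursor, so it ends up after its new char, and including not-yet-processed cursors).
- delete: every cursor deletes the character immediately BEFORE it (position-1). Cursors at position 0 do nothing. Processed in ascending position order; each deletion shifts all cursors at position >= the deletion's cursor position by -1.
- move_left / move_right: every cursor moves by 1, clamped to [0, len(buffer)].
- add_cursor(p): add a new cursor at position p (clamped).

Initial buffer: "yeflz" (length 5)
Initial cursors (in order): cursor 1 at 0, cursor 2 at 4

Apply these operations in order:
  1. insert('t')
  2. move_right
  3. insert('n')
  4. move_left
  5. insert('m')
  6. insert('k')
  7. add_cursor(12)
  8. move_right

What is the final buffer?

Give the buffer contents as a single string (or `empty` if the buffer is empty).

Answer: tymknefltzmkn

Derivation:
After op 1 (insert('t')): buffer="tyefltz" (len 7), cursors c1@1 c2@6, authorship 1....2.
After op 2 (move_right): buffer="tyefltz" (len 7), cursors c1@2 c2@7, authorship 1....2.
After op 3 (insert('n')): buffer="tynefltzn" (len 9), cursors c1@3 c2@9, authorship 1.1...2.2
After op 4 (move_left): buffer="tynefltzn" (len 9), cursors c1@2 c2@8, authorship 1.1...2.2
After op 5 (insert('m')): buffer="tymnefltzmn" (len 11), cursors c1@3 c2@10, authorship 1.11...2.22
After op 6 (insert('k')): buffer="tymknefltzmkn" (len 13), cursors c1@4 c2@12, authorship 1.111...2.222
After op 7 (add_cursor(12)): buffer="tymknefltzmkn" (len 13), cursors c1@4 c2@12 c3@12, authorship 1.111...2.222
After op 8 (move_right): buffer="tymknefltzmkn" (len 13), cursors c1@5 c2@13 c3@13, authorship 1.111...2.222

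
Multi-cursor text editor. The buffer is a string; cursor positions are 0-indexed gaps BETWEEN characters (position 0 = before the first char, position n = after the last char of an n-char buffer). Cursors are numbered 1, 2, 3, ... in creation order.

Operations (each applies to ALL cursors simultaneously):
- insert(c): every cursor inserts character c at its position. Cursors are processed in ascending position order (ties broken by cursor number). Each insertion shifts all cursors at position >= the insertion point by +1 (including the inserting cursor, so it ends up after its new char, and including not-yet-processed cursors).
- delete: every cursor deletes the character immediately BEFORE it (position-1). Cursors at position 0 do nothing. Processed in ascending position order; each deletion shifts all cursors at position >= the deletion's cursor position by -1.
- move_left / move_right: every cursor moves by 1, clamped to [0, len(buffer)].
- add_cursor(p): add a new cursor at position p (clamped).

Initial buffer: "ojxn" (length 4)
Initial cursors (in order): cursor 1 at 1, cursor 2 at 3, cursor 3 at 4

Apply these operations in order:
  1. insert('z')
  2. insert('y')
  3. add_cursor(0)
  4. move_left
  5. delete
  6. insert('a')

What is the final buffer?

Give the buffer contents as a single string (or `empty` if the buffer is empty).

Answer: aoayjxaynay

Derivation:
After op 1 (insert('z')): buffer="ozjxznz" (len 7), cursors c1@2 c2@5 c3@7, authorship .1..2.3
After op 2 (insert('y')): buffer="ozyjxzynzy" (len 10), cursors c1@3 c2@7 c3@10, authorship .11..22.33
After op 3 (add_cursor(0)): buffer="ozyjxzynzy" (len 10), cursors c4@0 c1@3 c2@7 c3@10, authorship .11..22.33
After op 4 (move_left): buffer="ozyjxzynzy" (len 10), cursors c4@0 c1@2 c2@6 c3@9, authorship .11..22.33
After op 5 (delete): buffer="oyjxyny" (len 7), cursors c4@0 c1@1 c2@4 c3@6, authorship .1..2.3
After op 6 (insert('a')): buffer="aoayjxaynay" (len 11), cursors c4@1 c1@3 c2@7 c3@10, authorship 4.11..22.33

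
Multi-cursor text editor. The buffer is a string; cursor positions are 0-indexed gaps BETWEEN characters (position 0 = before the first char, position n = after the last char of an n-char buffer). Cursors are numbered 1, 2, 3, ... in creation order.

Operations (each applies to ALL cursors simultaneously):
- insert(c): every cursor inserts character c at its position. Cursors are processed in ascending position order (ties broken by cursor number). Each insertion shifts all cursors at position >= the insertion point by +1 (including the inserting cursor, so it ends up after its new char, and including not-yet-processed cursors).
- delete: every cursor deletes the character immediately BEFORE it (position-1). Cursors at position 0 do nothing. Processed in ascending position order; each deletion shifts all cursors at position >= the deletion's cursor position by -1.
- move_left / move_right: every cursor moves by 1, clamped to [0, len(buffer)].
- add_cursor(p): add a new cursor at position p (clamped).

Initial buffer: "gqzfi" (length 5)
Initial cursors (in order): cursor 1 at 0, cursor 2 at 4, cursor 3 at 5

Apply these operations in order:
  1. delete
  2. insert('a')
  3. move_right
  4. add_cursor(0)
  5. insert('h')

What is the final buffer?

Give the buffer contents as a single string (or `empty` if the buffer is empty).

Answer: haghqzaahh

Derivation:
After op 1 (delete): buffer="gqz" (len 3), cursors c1@0 c2@3 c3@3, authorship ...
After op 2 (insert('a')): buffer="agqzaa" (len 6), cursors c1@1 c2@6 c3@6, authorship 1...23
After op 3 (move_right): buffer="agqzaa" (len 6), cursors c1@2 c2@6 c3@6, authorship 1...23
After op 4 (add_cursor(0)): buffer="agqzaa" (len 6), cursors c4@0 c1@2 c2@6 c3@6, authorship 1...23
After op 5 (insert('h')): buffer="haghqzaahh" (len 10), cursors c4@1 c1@4 c2@10 c3@10, authorship 41.1..2323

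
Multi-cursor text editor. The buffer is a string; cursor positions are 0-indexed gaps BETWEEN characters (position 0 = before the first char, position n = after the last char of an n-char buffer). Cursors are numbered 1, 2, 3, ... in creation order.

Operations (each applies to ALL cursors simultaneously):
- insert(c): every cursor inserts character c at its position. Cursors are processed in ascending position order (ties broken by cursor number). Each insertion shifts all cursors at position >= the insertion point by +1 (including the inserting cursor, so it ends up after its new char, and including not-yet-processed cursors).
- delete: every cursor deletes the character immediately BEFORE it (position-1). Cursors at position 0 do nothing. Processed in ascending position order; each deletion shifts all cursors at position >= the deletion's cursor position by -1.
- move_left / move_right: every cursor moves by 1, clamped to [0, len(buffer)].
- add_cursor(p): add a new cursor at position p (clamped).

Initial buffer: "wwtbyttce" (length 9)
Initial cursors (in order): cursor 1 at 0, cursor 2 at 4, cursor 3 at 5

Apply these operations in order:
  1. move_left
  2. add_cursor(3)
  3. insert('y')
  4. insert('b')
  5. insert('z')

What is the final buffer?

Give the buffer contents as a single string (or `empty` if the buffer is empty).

Answer: ybzwwtyybbzzbybzyttce

Derivation:
After op 1 (move_left): buffer="wwtbyttce" (len 9), cursors c1@0 c2@3 c3@4, authorship .........
After op 2 (add_cursor(3)): buffer="wwtbyttce" (len 9), cursors c1@0 c2@3 c4@3 c3@4, authorship .........
After op 3 (insert('y')): buffer="ywwtyybyyttce" (len 13), cursors c1@1 c2@6 c4@6 c3@8, authorship 1...24.3.....
After op 4 (insert('b')): buffer="ybwwtyybbbybyttce" (len 17), cursors c1@2 c2@9 c4@9 c3@12, authorship 11...2424.33.....
After op 5 (insert('z')): buffer="ybzwwtyybbzzbybzyttce" (len 21), cursors c1@3 c2@12 c4@12 c3@16, authorship 111...242424.333.....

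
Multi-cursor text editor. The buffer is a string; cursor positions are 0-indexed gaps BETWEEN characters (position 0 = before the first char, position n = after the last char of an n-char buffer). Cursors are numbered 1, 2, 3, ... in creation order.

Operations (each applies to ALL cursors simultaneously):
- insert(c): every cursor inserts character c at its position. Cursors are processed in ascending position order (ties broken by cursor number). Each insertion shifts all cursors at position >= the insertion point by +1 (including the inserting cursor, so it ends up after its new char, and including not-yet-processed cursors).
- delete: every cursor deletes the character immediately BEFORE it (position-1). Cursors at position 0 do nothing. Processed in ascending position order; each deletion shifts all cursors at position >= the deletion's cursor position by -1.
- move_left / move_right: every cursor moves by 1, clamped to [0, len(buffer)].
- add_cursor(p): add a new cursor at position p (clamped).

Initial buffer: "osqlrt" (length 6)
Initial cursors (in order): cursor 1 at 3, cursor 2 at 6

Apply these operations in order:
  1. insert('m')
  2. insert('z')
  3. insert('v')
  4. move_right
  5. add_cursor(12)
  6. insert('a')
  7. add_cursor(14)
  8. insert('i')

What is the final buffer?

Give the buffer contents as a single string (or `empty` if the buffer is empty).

Answer: osqmzvlairtmzvaiaii

Derivation:
After op 1 (insert('m')): buffer="osqmlrtm" (len 8), cursors c1@4 c2@8, authorship ...1...2
After op 2 (insert('z')): buffer="osqmzlrtmz" (len 10), cursors c1@5 c2@10, authorship ...11...22
After op 3 (insert('v')): buffer="osqmzvlrtmzv" (len 12), cursors c1@6 c2@12, authorship ...111...222
After op 4 (move_right): buffer="osqmzvlrtmzv" (len 12), cursors c1@7 c2@12, authorship ...111...222
After op 5 (add_cursor(12)): buffer="osqmzvlrtmzv" (len 12), cursors c1@7 c2@12 c3@12, authorship ...111...222
After op 6 (insert('a')): buffer="osqmzvlartmzvaa" (len 15), cursors c1@8 c2@15 c3@15, authorship ...111.1..22223
After op 7 (add_cursor(14)): buffer="osqmzvlartmzvaa" (len 15), cursors c1@8 c4@14 c2@15 c3@15, authorship ...111.1..22223
After op 8 (insert('i')): buffer="osqmzvlairtmzvaiaii" (len 19), cursors c1@9 c4@16 c2@19 c3@19, authorship ...111.11..22224323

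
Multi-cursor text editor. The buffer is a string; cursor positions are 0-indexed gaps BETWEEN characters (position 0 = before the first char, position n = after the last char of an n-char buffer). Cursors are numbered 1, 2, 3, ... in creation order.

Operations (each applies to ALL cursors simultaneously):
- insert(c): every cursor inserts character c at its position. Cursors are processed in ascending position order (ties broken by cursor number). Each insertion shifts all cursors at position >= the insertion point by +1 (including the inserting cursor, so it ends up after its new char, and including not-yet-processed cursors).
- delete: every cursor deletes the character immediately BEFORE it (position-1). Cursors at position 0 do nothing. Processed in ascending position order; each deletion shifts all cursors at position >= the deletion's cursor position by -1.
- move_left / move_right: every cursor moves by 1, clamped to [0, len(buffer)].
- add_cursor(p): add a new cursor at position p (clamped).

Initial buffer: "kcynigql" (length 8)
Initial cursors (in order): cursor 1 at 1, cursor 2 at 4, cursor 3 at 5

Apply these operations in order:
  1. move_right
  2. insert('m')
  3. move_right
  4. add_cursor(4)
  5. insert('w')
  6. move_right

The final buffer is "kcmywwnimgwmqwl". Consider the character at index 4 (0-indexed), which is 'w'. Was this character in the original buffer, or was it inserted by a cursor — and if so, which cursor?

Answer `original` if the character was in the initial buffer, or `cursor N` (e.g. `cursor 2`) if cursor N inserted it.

Answer: cursor 1

Derivation:
After op 1 (move_right): buffer="kcynigql" (len 8), cursors c1@2 c2@5 c3@6, authorship ........
After op 2 (insert('m')): buffer="kcmynimgmql" (len 11), cursors c1@3 c2@7 c3@9, authorship ..1...2.3..
After op 3 (move_right): buffer="kcmynimgmql" (len 11), cursors c1@4 c2@8 c3@10, authorship ..1...2.3..
After op 4 (add_cursor(4)): buffer="kcmynimgmql" (len 11), cursors c1@4 c4@4 c2@8 c3@10, authorship ..1...2.3..
After op 5 (insert('w')): buffer="kcmywwnimgwmqwl" (len 15), cursors c1@6 c4@6 c2@11 c3@14, authorship ..1.14..2.23.3.
After op 6 (move_right): buffer="kcmywwnimgwmqwl" (len 15), cursors c1@7 c4@7 c2@12 c3@15, authorship ..1.14..2.23.3.
Authorship (.=original, N=cursor N): . . 1 . 1 4 . . 2 . 2 3 . 3 .
Index 4: author = 1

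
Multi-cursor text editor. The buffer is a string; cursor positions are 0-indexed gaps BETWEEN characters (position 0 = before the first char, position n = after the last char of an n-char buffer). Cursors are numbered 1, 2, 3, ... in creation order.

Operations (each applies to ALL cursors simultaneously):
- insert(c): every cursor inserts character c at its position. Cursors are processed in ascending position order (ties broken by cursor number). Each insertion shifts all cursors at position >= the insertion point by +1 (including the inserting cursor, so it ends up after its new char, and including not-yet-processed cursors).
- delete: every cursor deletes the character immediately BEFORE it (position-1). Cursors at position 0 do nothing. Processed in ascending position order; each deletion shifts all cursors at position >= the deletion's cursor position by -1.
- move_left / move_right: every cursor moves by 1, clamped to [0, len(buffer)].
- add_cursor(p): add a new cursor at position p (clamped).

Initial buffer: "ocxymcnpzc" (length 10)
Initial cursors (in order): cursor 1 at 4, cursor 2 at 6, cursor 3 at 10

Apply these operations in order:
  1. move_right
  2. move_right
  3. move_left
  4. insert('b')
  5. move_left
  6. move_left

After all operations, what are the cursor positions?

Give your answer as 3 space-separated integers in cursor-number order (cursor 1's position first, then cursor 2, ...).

Answer: 4 7 10

Derivation:
After op 1 (move_right): buffer="ocxymcnpzc" (len 10), cursors c1@5 c2@7 c3@10, authorship ..........
After op 2 (move_right): buffer="ocxymcnpzc" (len 10), cursors c1@6 c2@8 c3@10, authorship ..........
After op 3 (move_left): buffer="ocxymcnpzc" (len 10), cursors c1@5 c2@7 c3@9, authorship ..........
After op 4 (insert('b')): buffer="ocxymbcnbpzbc" (len 13), cursors c1@6 c2@9 c3@12, authorship .....1..2..3.
After op 5 (move_left): buffer="ocxymbcnbpzbc" (len 13), cursors c1@5 c2@8 c3@11, authorship .....1..2..3.
After op 6 (move_left): buffer="ocxymbcnbpzbc" (len 13), cursors c1@4 c2@7 c3@10, authorship .....1..2..3.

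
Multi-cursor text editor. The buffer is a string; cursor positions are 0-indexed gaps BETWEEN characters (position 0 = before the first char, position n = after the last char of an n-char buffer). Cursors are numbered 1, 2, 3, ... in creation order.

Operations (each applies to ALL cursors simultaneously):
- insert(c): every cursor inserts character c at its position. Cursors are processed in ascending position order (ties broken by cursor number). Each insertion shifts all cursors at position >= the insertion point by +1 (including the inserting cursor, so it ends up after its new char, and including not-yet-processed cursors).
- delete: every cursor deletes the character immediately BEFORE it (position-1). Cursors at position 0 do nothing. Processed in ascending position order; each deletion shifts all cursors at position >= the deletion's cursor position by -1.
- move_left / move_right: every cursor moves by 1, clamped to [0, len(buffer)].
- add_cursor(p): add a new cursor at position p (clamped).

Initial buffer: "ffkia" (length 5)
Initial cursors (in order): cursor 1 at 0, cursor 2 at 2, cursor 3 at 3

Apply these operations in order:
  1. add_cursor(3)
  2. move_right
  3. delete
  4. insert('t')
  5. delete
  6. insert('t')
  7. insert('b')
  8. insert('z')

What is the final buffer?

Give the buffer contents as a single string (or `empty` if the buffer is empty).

After op 1 (add_cursor(3)): buffer="ffkia" (len 5), cursors c1@0 c2@2 c3@3 c4@3, authorship .....
After op 2 (move_right): buffer="ffkia" (len 5), cursors c1@1 c2@3 c3@4 c4@4, authorship .....
After op 3 (delete): buffer="a" (len 1), cursors c1@0 c2@0 c3@0 c4@0, authorship .
After op 4 (insert('t')): buffer="tttta" (len 5), cursors c1@4 c2@4 c3@4 c4@4, authorship 1234.
After op 5 (delete): buffer="a" (len 1), cursors c1@0 c2@0 c3@0 c4@0, authorship .
After op 6 (insert('t')): buffer="tttta" (len 5), cursors c1@4 c2@4 c3@4 c4@4, authorship 1234.
After op 7 (insert('b')): buffer="ttttbbbba" (len 9), cursors c1@8 c2@8 c3@8 c4@8, authorship 12341234.
After op 8 (insert('z')): buffer="ttttbbbbzzzza" (len 13), cursors c1@12 c2@12 c3@12 c4@12, authorship 123412341234.

Answer: ttttbbbbzzzza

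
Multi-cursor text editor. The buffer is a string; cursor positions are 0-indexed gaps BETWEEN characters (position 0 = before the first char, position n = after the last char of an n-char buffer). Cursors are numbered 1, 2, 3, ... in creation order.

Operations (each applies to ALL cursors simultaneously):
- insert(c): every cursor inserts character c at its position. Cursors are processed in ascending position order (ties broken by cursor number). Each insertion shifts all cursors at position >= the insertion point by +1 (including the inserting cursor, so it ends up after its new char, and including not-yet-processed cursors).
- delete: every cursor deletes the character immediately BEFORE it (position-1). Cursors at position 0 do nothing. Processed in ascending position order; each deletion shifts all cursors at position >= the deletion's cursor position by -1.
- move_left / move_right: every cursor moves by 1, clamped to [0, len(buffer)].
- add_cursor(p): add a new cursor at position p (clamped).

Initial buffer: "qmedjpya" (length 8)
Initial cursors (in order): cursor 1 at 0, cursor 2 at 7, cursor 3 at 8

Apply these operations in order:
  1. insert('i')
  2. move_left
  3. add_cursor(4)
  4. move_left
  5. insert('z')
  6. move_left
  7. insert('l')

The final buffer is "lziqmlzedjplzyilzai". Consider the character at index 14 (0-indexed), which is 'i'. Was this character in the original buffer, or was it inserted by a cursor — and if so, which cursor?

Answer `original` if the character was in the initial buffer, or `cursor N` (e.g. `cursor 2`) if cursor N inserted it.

Answer: cursor 2

Derivation:
After op 1 (insert('i')): buffer="iqmedjpyiai" (len 11), cursors c1@1 c2@9 c3@11, authorship 1.......2.3
After op 2 (move_left): buffer="iqmedjpyiai" (len 11), cursors c1@0 c2@8 c3@10, authorship 1.......2.3
After op 3 (add_cursor(4)): buffer="iqmedjpyiai" (len 11), cursors c1@0 c4@4 c2@8 c3@10, authorship 1.......2.3
After op 4 (move_left): buffer="iqmedjpyiai" (len 11), cursors c1@0 c4@3 c2@7 c3@9, authorship 1.......2.3
After op 5 (insert('z')): buffer="ziqmzedjpzyizai" (len 15), cursors c1@1 c4@5 c2@10 c3@13, authorship 11..4....2.23.3
After op 6 (move_left): buffer="ziqmzedjpzyizai" (len 15), cursors c1@0 c4@4 c2@9 c3@12, authorship 11..4....2.23.3
After op 7 (insert('l')): buffer="lziqmlzedjplzyilzai" (len 19), cursors c1@1 c4@6 c2@12 c3@16, authorship 111..44....22.233.3
Authorship (.=original, N=cursor N): 1 1 1 . . 4 4 . . . . 2 2 . 2 3 3 . 3
Index 14: author = 2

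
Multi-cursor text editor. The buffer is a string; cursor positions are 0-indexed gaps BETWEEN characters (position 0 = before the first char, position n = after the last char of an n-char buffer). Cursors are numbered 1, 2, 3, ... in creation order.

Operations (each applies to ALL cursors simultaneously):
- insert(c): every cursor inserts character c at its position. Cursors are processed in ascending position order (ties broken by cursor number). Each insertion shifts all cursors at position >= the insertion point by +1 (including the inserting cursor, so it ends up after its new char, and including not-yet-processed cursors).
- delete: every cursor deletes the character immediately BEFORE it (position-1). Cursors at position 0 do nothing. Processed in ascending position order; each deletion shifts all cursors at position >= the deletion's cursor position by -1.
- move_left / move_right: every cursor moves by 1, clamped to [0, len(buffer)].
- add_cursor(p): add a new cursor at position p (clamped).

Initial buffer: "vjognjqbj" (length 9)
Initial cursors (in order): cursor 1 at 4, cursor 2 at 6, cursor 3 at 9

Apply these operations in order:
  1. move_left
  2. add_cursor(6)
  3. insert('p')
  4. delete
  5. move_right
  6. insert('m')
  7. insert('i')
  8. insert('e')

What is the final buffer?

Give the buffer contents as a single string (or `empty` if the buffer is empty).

Answer: vjogmienjmieqmiebjmie

Derivation:
After op 1 (move_left): buffer="vjognjqbj" (len 9), cursors c1@3 c2@5 c3@8, authorship .........
After op 2 (add_cursor(6)): buffer="vjognjqbj" (len 9), cursors c1@3 c2@5 c4@6 c3@8, authorship .........
After op 3 (insert('p')): buffer="vjopgnpjpqbpj" (len 13), cursors c1@4 c2@7 c4@9 c3@12, authorship ...1..2.4..3.
After op 4 (delete): buffer="vjognjqbj" (len 9), cursors c1@3 c2@5 c4@6 c3@8, authorship .........
After op 5 (move_right): buffer="vjognjqbj" (len 9), cursors c1@4 c2@6 c4@7 c3@9, authorship .........
After op 6 (insert('m')): buffer="vjogmnjmqmbjm" (len 13), cursors c1@5 c2@8 c4@10 c3@13, authorship ....1..2.4..3
After op 7 (insert('i')): buffer="vjogminjmiqmibjmi" (len 17), cursors c1@6 c2@10 c4@13 c3@17, authorship ....11..22.44..33
After op 8 (insert('e')): buffer="vjogmienjmieqmiebjmie" (len 21), cursors c1@7 c2@12 c4@16 c3@21, authorship ....111..222.444..333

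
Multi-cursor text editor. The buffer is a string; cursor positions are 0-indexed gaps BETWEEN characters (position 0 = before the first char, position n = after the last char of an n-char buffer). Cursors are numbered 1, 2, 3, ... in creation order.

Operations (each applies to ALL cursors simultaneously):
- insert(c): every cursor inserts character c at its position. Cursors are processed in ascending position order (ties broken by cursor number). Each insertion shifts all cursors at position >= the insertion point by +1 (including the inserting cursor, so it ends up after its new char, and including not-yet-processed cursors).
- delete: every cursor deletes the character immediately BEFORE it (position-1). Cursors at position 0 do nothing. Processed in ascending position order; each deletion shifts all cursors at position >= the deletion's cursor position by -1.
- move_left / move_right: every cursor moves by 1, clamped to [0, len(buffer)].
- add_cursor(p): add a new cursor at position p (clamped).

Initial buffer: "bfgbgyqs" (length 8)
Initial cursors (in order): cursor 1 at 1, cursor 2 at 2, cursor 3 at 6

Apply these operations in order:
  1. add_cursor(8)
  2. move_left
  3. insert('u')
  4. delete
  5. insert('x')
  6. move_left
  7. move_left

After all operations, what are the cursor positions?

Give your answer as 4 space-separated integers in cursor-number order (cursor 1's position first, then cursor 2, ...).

Answer: 0 1 6 9

Derivation:
After op 1 (add_cursor(8)): buffer="bfgbgyqs" (len 8), cursors c1@1 c2@2 c3@6 c4@8, authorship ........
After op 2 (move_left): buffer="bfgbgyqs" (len 8), cursors c1@0 c2@1 c3@5 c4@7, authorship ........
After op 3 (insert('u')): buffer="ubufgbguyqus" (len 12), cursors c1@1 c2@3 c3@8 c4@11, authorship 1.2....3..4.
After op 4 (delete): buffer="bfgbgyqs" (len 8), cursors c1@0 c2@1 c3@5 c4@7, authorship ........
After op 5 (insert('x')): buffer="xbxfgbgxyqxs" (len 12), cursors c1@1 c2@3 c3@8 c4@11, authorship 1.2....3..4.
After op 6 (move_left): buffer="xbxfgbgxyqxs" (len 12), cursors c1@0 c2@2 c3@7 c4@10, authorship 1.2....3..4.
After op 7 (move_left): buffer="xbxfgbgxyqxs" (len 12), cursors c1@0 c2@1 c3@6 c4@9, authorship 1.2....3..4.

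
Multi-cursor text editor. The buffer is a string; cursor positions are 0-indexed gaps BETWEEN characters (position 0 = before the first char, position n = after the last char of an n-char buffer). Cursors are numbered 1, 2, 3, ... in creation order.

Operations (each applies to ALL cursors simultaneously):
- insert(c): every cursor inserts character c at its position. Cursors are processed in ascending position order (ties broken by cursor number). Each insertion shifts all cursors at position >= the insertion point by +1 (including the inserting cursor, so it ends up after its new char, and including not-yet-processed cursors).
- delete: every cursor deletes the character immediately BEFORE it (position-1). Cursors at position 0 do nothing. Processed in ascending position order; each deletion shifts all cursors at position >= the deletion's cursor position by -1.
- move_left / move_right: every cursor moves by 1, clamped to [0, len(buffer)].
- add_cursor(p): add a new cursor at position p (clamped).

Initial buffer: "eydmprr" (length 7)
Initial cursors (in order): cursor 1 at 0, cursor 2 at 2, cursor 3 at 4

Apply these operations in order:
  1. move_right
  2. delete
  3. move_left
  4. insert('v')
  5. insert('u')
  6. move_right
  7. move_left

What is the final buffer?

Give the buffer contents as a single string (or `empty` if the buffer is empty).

After op 1 (move_right): buffer="eydmprr" (len 7), cursors c1@1 c2@3 c3@5, authorship .......
After op 2 (delete): buffer="ymrr" (len 4), cursors c1@0 c2@1 c3@2, authorship ....
After op 3 (move_left): buffer="ymrr" (len 4), cursors c1@0 c2@0 c3@1, authorship ....
After op 4 (insert('v')): buffer="vvyvmrr" (len 7), cursors c1@2 c2@2 c3@4, authorship 12.3...
After op 5 (insert('u')): buffer="vvuuyvumrr" (len 10), cursors c1@4 c2@4 c3@7, authorship 1212.33...
After op 6 (move_right): buffer="vvuuyvumrr" (len 10), cursors c1@5 c2@5 c3@8, authorship 1212.33...
After op 7 (move_left): buffer="vvuuyvumrr" (len 10), cursors c1@4 c2@4 c3@7, authorship 1212.33...

Answer: vvuuyvumrr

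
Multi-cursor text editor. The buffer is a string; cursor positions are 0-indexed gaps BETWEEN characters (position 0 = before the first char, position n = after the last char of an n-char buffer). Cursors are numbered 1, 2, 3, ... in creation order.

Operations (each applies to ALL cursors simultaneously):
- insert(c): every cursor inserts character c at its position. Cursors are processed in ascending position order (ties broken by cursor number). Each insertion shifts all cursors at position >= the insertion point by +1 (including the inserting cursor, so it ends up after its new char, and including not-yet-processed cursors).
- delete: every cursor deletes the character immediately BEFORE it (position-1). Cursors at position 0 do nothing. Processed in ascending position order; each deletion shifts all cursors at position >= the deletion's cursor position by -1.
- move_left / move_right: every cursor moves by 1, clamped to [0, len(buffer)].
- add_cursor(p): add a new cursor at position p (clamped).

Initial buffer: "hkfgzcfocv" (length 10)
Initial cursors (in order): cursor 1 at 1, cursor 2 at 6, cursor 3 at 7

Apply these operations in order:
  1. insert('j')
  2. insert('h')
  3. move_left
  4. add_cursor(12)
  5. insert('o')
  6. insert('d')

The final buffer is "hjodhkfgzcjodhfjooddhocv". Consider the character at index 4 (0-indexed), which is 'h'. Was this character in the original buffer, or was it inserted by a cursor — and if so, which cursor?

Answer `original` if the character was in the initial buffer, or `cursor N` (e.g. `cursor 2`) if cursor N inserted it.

After op 1 (insert('j')): buffer="hjkfgzcjfjocv" (len 13), cursors c1@2 c2@8 c3@10, authorship .1.....2.3...
After op 2 (insert('h')): buffer="hjhkfgzcjhfjhocv" (len 16), cursors c1@3 c2@10 c3@13, authorship .11.....22.33...
After op 3 (move_left): buffer="hjhkfgzcjhfjhocv" (len 16), cursors c1@2 c2@9 c3@12, authorship .11.....22.33...
After op 4 (add_cursor(12)): buffer="hjhkfgzcjhfjhocv" (len 16), cursors c1@2 c2@9 c3@12 c4@12, authorship .11.....22.33...
After op 5 (insert('o')): buffer="hjohkfgzcjohfjoohocv" (len 20), cursors c1@3 c2@11 c3@16 c4@16, authorship .111.....222.3343...
After op 6 (insert('d')): buffer="hjodhkfgzcjodhfjooddhocv" (len 24), cursors c1@4 c2@13 c3@20 c4@20, authorship .1111.....2222.334343...
Authorship (.=original, N=cursor N): . 1 1 1 1 . . . . . 2 2 2 2 . 3 3 4 3 4 3 . . .
Index 4: author = 1

Answer: cursor 1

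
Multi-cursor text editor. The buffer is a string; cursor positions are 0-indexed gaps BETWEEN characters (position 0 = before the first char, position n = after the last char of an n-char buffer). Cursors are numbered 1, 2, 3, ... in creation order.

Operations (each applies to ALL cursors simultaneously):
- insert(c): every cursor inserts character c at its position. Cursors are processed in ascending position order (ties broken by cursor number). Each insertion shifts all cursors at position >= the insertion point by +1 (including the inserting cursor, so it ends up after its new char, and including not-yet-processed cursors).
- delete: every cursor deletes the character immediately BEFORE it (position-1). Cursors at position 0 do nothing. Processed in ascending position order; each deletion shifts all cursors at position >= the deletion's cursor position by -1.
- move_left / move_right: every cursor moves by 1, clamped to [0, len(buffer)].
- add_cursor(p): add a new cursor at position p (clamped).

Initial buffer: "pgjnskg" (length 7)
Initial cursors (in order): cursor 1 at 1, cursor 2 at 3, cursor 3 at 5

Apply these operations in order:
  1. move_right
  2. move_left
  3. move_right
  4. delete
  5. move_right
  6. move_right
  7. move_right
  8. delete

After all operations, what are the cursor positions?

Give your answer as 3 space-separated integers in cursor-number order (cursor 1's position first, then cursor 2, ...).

Answer: 1 1 1

Derivation:
After op 1 (move_right): buffer="pgjnskg" (len 7), cursors c1@2 c2@4 c3@6, authorship .......
After op 2 (move_left): buffer="pgjnskg" (len 7), cursors c1@1 c2@3 c3@5, authorship .......
After op 3 (move_right): buffer="pgjnskg" (len 7), cursors c1@2 c2@4 c3@6, authorship .......
After op 4 (delete): buffer="pjsg" (len 4), cursors c1@1 c2@2 c3@3, authorship ....
After op 5 (move_right): buffer="pjsg" (len 4), cursors c1@2 c2@3 c3@4, authorship ....
After op 6 (move_right): buffer="pjsg" (len 4), cursors c1@3 c2@4 c3@4, authorship ....
After op 7 (move_right): buffer="pjsg" (len 4), cursors c1@4 c2@4 c3@4, authorship ....
After op 8 (delete): buffer="p" (len 1), cursors c1@1 c2@1 c3@1, authorship .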